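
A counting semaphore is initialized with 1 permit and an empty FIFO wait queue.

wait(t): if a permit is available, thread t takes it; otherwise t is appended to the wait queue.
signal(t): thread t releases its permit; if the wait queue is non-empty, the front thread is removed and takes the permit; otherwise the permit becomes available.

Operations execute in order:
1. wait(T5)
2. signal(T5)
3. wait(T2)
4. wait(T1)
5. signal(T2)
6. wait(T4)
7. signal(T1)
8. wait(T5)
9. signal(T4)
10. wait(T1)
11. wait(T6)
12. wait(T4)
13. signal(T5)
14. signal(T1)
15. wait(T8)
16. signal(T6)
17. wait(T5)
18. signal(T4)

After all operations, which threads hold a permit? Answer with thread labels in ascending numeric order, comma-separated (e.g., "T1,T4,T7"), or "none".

Step 1: wait(T5) -> count=0 queue=[] holders={T5}
Step 2: signal(T5) -> count=1 queue=[] holders={none}
Step 3: wait(T2) -> count=0 queue=[] holders={T2}
Step 4: wait(T1) -> count=0 queue=[T1] holders={T2}
Step 5: signal(T2) -> count=0 queue=[] holders={T1}
Step 6: wait(T4) -> count=0 queue=[T4] holders={T1}
Step 7: signal(T1) -> count=0 queue=[] holders={T4}
Step 8: wait(T5) -> count=0 queue=[T5] holders={T4}
Step 9: signal(T4) -> count=0 queue=[] holders={T5}
Step 10: wait(T1) -> count=0 queue=[T1] holders={T5}
Step 11: wait(T6) -> count=0 queue=[T1,T6] holders={T5}
Step 12: wait(T4) -> count=0 queue=[T1,T6,T4] holders={T5}
Step 13: signal(T5) -> count=0 queue=[T6,T4] holders={T1}
Step 14: signal(T1) -> count=0 queue=[T4] holders={T6}
Step 15: wait(T8) -> count=0 queue=[T4,T8] holders={T6}
Step 16: signal(T6) -> count=0 queue=[T8] holders={T4}
Step 17: wait(T5) -> count=0 queue=[T8,T5] holders={T4}
Step 18: signal(T4) -> count=0 queue=[T5] holders={T8}
Final holders: T8

Answer: T8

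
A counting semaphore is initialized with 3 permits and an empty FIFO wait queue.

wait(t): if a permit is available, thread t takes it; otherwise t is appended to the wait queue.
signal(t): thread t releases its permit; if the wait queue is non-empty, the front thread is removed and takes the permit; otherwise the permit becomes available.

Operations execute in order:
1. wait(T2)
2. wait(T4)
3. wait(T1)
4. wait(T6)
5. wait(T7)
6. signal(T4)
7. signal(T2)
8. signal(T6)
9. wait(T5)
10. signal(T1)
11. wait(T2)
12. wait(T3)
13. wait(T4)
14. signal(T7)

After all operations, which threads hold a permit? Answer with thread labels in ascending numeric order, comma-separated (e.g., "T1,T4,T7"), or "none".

Step 1: wait(T2) -> count=2 queue=[] holders={T2}
Step 2: wait(T4) -> count=1 queue=[] holders={T2,T4}
Step 3: wait(T1) -> count=0 queue=[] holders={T1,T2,T4}
Step 4: wait(T6) -> count=0 queue=[T6] holders={T1,T2,T4}
Step 5: wait(T7) -> count=0 queue=[T6,T7] holders={T1,T2,T4}
Step 6: signal(T4) -> count=0 queue=[T7] holders={T1,T2,T6}
Step 7: signal(T2) -> count=0 queue=[] holders={T1,T6,T7}
Step 8: signal(T6) -> count=1 queue=[] holders={T1,T7}
Step 9: wait(T5) -> count=0 queue=[] holders={T1,T5,T7}
Step 10: signal(T1) -> count=1 queue=[] holders={T5,T7}
Step 11: wait(T2) -> count=0 queue=[] holders={T2,T5,T7}
Step 12: wait(T3) -> count=0 queue=[T3] holders={T2,T5,T7}
Step 13: wait(T4) -> count=0 queue=[T3,T4] holders={T2,T5,T7}
Step 14: signal(T7) -> count=0 queue=[T4] holders={T2,T3,T5}
Final holders: T2,T3,T5

Answer: T2,T3,T5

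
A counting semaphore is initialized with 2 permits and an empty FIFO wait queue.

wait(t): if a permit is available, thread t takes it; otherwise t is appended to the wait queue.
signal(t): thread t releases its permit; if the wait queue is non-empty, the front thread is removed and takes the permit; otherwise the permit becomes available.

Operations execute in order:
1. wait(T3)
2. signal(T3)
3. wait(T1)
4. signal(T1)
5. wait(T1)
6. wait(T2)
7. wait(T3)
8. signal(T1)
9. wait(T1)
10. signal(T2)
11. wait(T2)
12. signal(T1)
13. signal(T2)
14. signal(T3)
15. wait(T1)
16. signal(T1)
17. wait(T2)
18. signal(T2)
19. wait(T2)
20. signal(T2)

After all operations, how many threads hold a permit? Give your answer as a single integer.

Step 1: wait(T3) -> count=1 queue=[] holders={T3}
Step 2: signal(T3) -> count=2 queue=[] holders={none}
Step 3: wait(T1) -> count=1 queue=[] holders={T1}
Step 4: signal(T1) -> count=2 queue=[] holders={none}
Step 5: wait(T1) -> count=1 queue=[] holders={T1}
Step 6: wait(T2) -> count=0 queue=[] holders={T1,T2}
Step 7: wait(T3) -> count=0 queue=[T3] holders={T1,T2}
Step 8: signal(T1) -> count=0 queue=[] holders={T2,T3}
Step 9: wait(T1) -> count=0 queue=[T1] holders={T2,T3}
Step 10: signal(T2) -> count=0 queue=[] holders={T1,T3}
Step 11: wait(T2) -> count=0 queue=[T2] holders={T1,T3}
Step 12: signal(T1) -> count=0 queue=[] holders={T2,T3}
Step 13: signal(T2) -> count=1 queue=[] holders={T3}
Step 14: signal(T3) -> count=2 queue=[] holders={none}
Step 15: wait(T1) -> count=1 queue=[] holders={T1}
Step 16: signal(T1) -> count=2 queue=[] holders={none}
Step 17: wait(T2) -> count=1 queue=[] holders={T2}
Step 18: signal(T2) -> count=2 queue=[] holders={none}
Step 19: wait(T2) -> count=1 queue=[] holders={T2}
Step 20: signal(T2) -> count=2 queue=[] holders={none}
Final holders: {none} -> 0 thread(s)

Answer: 0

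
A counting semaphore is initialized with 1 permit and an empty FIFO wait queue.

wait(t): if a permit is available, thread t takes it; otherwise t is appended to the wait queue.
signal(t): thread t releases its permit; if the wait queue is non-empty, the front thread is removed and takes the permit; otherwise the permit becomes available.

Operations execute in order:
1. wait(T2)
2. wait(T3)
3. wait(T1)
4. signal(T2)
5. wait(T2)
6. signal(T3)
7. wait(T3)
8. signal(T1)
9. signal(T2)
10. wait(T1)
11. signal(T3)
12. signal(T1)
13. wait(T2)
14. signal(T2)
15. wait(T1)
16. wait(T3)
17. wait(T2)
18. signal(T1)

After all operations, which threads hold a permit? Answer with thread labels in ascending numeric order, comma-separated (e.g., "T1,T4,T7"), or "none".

Step 1: wait(T2) -> count=0 queue=[] holders={T2}
Step 2: wait(T3) -> count=0 queue=[T3] holders={T2}
Step 3: wait(T1) -> count=0 queue=[T3,T1] holders={T2}
Step 4: signal(T2) -> count=0 queue=[T1] holders={T3}
Step 5: wait(T2) -> count=0 queue=[T1,T2] holders={T3}
Step 6: signal(T3) -> count=0 queue=[T2] holders={T1}
Step 7: wait(T3) -> count=0 queue=[T2,T3] holders={T1}
Step 8: signal(T1) -> count=0 queue=[T3] holders={T2}
Step 9: signal(T2) -> count=0 queue=[] holders={T3}
Step 10: wait(T1) -> count=0 queue=[T1] holders={T3}
Step 11: signal(T3) -> count=0 queue=[] holders={T1}
Step 12: signal(T1) -> count=1 queue=[] holders={none}
Step 13: wait(T2) -> count=0 queue=[] holders={T2}
Step 14: signal(T2) -> count=1 queue=[] holders={none}
Step 15: wait(T1) -> count=0 queue=[] holders={T1}
Step 16: wait(T3) -> count=0 queue=[T3] holders={T1}
Step 17: wait(T2) -> count=0 queue=[T3,T2] holders={T1}
Step 18: signal(T1) -> count=0 queue=[T2] holders={T3}
Final holders: T3

Answer: T3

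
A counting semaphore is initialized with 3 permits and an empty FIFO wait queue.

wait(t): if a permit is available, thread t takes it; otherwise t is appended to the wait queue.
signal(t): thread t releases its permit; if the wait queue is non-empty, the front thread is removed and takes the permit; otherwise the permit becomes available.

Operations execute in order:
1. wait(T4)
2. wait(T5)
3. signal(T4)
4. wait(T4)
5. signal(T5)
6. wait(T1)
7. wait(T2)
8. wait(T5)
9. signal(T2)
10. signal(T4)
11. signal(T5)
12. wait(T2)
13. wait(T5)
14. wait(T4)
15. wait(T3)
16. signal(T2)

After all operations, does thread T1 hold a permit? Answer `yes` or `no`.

Step 1: wait(T4) -> count=2 queue=[] holders={T4}
Step 2: wait(T5) -> count=1 queue=[] holders={T4,T5}
Step 3: signal(T4) -> count=2 queue=[] holders={T5}
Step 4: wait(T4) -> count=1 queue=[] holders={T4,T5}
Step 5: signal(T5) -> count=2 queue=[] holders={T4}
Step 6: wait(T1) -> count=1 queue=[] holders={T1,T4}
Step 7: wait(T2) -> count=0 queue=[] holders={T1,T2,T4}
Step 8: wait(T5) -> count=0 queue=[T5] holders={T1,T2,T4}
Step 9: signal(T2) -> count=0 queue=[] holders={T1,T4,T5}
Step 10: signal(T4) -> count=1 queue=[] holders={T1,T5}
Step 11: signal(T5) -> count=2 queue=[] holders={T1}
Step 12: wait(T2) -> count=1 queue=[] holders={T1,T2}
Step 13: wait(T5) -> count=0 queue=[] holders={T1,T2,T5}
Step 14: wait(T4) -> count=0 queue=[T4] holders={T1,T2,T5}
Step 15: wait(T3) -> count=0 queue=[T4,T3] holders={T1,T2,T5}
Step 16: signal(T2) -> count=0 queue=[T3] holders={T1,T4,T5}
Final holders: {T1,T4,T5} -> T1 in holders

Answer: yes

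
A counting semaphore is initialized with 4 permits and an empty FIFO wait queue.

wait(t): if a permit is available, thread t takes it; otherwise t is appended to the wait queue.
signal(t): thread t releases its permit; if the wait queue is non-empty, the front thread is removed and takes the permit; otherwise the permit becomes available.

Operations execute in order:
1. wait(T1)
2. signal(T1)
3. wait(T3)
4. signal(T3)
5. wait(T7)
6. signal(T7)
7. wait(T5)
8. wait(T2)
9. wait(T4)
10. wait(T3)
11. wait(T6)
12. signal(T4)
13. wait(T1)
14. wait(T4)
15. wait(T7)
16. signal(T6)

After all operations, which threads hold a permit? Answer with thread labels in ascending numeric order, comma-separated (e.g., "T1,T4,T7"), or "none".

Answer: T1,T2,T3,T5

Derivation:
Step 1: wait(T1) -> count=3 queue=[] holders={T1}
Step 2: signal(T1) -> count=4 queue=[] holders={none}
Step 3: wait(T3) -> count=3 queue=[] holders={T3}
Step 4: signal(T3) -> count=4 queue=[] holders={none}
Step 5: wait(T7) -> count=3 queue=[] holders={T7}
Step 6: signal(T7) -> count=4 queue=[] holders={none}
Step 7: wait(T5) -> count=3 queue=[] holders={T5}
Step 8: wait(T2) -> count=2 queue=[] holders={T2,T5}
Step 9: wait(T4) -> count=1 queue=[] holders={T2,T4,T5}
Step 10: wait(T3) -> count=0 queue=[] holders={T2,T3,T4,T5}
Step 11: wait(T6) -> count=0 queue=[T6] holders={T2,T3,T4,T5}
Step 12: signal(T4) -> count=0 queue=[] holders={T2,T3,T5,T6}
Step 13: wait(T1) -> count=0 queue=[T1] holders={T2,T3,T5,T6}
Step 14: wait(T4) -> count=0 queue=[T1,T4] holders={T2,T3,T5,T6}
Step 15: wait(T7) -> count=0 queue=[T1,T4,T7] holders={T2,T3,T5,T6}
Step 16: signal(T6) -> count=0 queue=[T4,T7] holders={T1,T2,T3,T5}
Final holders: T1,T2,T3,T5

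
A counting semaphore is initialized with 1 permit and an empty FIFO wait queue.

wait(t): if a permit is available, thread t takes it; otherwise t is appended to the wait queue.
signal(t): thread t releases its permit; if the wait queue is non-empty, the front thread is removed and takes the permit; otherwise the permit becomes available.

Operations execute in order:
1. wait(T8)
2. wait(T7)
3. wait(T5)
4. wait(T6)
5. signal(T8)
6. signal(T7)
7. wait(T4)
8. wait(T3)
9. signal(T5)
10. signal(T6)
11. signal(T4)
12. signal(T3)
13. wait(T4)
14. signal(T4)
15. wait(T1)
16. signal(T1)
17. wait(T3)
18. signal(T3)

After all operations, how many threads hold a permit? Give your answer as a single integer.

Step 1: wait(T8) -> count=0 queue=[] holders={T8}
Step 2: wait(T7) -> count=0 queue=[T7] holders={T8}
Step 3: wait(T5) -> count=0 queue=[T7,T5] holders={T8}
Step 4: wait(T6) -> count=0 queue=[T7,T5,T6] holders={T8}
Step 5: signal(T8) -> count=0 queue=[T5,T6] holders={T7}
Step 6: signal(T7) -> count=0 queue=[T6] holders={T5}
Step 7: wait(T4) -> count=0 queue=[T6,T4] holders={T5}
Step 8: wait(T3) -> count=0 queue=[T6,T4,T3] holders={T5}
Step 9: signal(T5) -> count=0 queue=[T4,T3] holders={T6}
Step 10: signal(T6) -> count=0 queue=[T3] holders={T4}
Step 11: signal(T4) -> count=0 queue=[] holders={T3}
Step 12: signal(T3) -> count=1 queue=[] holders={none}
Step 13: wait(T4) -> count=0 queue=[] holders={T4}
Step 14: signal(T4) -> count=1 queue=[] holders={none}
Step 15: wait(T1) -> count=0 queue=[] holders={T1}
Step 16: signal(T1) -> count=1 queue=[] holders={none}
Step 17: wait(T3) -> count=0 queue=[] holders={T3}
Step 18: signal(T3) -> count=1 queue=[] holders={none}
Final holders: {none} -> 0 thread(s)

Answer: 0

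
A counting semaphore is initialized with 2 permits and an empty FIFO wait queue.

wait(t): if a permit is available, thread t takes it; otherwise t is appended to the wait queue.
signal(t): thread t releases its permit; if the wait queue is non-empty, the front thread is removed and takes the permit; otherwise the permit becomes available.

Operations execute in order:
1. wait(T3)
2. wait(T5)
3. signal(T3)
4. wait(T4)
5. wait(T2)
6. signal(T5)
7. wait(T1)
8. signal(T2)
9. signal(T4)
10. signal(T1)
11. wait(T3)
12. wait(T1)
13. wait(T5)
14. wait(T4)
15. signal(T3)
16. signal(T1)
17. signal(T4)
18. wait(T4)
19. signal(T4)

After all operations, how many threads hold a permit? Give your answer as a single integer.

Step 1: wait(T3) -> count=1 queue=[] holders={T3}
Step 2: wait(T5) -> count=0 queue=[] holders={T3,T5}
Step 3: signal(T3) -> count=1 queue=[] holders={T5}
Step 4: wait(T4) -> count=0 queue=[] holders={T4,T5}
Step 5: wait(T2) -> count=0 queue=[T2] holders={T4,T5}
Step 6: signal(T5) -> count=0 queue=[] holders={T2,T4}
Step 7: wait(T1) -> count=0 queue=[T1] holders={T2,T4}
Step 8: signal(T2) -> count=0 queue=[] holders={T1,T4}
Step 9: signal(T4) -> count=1 queue=[] holders={T1}
Step 10: signal(T1) -> count=2 queue=[] holders={none}
Step 11: wait(T3) -> count=1 queue=[] holders={T3}
Step 12: wait(T1) -> count=0 queue=[] holders={T1,T3}
Step 13: wait(T5) -> count=0 queue=[T5] holders={T1,T3}
Step 14: wait(T4) -> count=0 queue=[T5,T4] holders={T1,T3}
Step 15: signal(T3) -> count=0 queue=[T4] holders={T1,T5}
Step 16: signal(T1) -> count=0 queue=[] holders={T4,T5}
Step 17: signal(T4) -> count=1 queue=[] holders={T5}
Step 18: wait(T4) -> count=0 queue=[] holders={T4,T5}
Step 19: signal(T4) -> count=1 queue=[] holders={T5}
Final holders: {T5} -> 1 thread(s)

Answer: 1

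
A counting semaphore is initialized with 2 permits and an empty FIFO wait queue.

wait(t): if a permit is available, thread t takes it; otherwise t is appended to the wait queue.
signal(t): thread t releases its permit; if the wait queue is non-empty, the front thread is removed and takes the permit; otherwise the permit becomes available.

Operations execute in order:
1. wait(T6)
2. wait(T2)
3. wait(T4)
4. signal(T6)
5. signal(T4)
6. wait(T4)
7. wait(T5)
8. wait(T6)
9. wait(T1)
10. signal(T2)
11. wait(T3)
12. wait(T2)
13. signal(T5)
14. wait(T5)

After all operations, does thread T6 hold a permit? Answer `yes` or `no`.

Answer: yes

Derivation:
Step 1: wait(T6) -> count=1 queue=[] holders={T6}
Step 2: wait(T2) -> count=0 queue=[] holders={T2,T6}
Step 3: wait(T4) -> count=0 queue=[T4] holders={T2,T6}
Step 4: signal(T6) -> count=0 queue=[] holders={T2,T4}
Step 5: signal(T4) -> count=1 queue=[] holders={T2}
Step 6: wait(T4) -> count=0 queue=[] holders={T2,T4}
Step 7: wait(T5) -> count=0 queue=[T5] holders={T2,T4}
Step 8: wait(T6) -> count=0 queue=[T5,T6] holders={T2,T4}
Step 9: wait(T1) -> count=0 queue=[T5,T6,T1] holders={T2,T4}
Step 10: signal(T2) -> count=0 queue=[T6,T1] holders={T4,T5}
Step 11: wait(T3) -> count=0 queue=[T6,T1,T3] holders={T4,T5}
Step 12: wait(T2) -> count=0 queue=[T6,T1,T3,T2] holders={T4,T5}
Step 13: signal(T5) -> count=0 queue=[T1,T3,T2] holders={T4,T6}
Step 14: wait(T5) -> count=0 queue=[T1,T3,T2,T5] holders={T4,T6}
Final holders: {T4,T6} -> T6 in holders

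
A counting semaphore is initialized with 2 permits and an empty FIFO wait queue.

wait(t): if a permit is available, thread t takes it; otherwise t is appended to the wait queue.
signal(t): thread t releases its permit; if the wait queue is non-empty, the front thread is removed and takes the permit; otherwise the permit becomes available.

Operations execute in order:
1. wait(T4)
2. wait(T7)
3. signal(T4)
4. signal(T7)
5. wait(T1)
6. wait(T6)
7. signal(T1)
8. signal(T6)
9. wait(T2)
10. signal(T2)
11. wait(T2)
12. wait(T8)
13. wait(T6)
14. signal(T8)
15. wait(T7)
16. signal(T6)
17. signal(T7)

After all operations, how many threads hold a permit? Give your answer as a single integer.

Answer: 1

Derivation:
Step 1: wait(T4) -> count=1 queue=[] holders={T4}
Step 2: wait(T7) -> count=0 queue=[] holders={T4,T7}
Step 3: signal(T4) -> count=1 queue=[] holders={T7}
Step 4: signal(T7) -> count=2 queue=[] holders={none}
Step 5: wait(T1) -> count=1 queue=[] holders={T1}
Step 6: wait(T6) -> count=0 queue=[] holders={T1,T6}
Step 7: signal(T1) -> count=1 queue=[] holders={T6}
Step 8: signal(T6) -> count=2 queue=[] holders={none}
Step 9: wait(T2) -> count=1 queue=[] holders={T2}
Step 10: signal(T2) -> count=2 queue=[] holders={none}
Step 11: wait(T2) -> count=1 queue=[] holders={T2}
Step 12: wait(T8) -> count=0 queue=[] holders={T2,T8}
Step 13: wait(T6) -> count=0 queue=[T6] holders={T2,T8}
Step 14: signal(T8) -> count=0 queue=[] holders={T2,T6}
Step 15: wait(T7) -> count=0 queue=[T7] holders={T2,T6}
Step 16: signal(T6) -> count=0 queue=[] holders={T2,T7}
Step 17: signal(T7) -> count=1 queue=[] holders={T2}
Final holders: {T2} -> 1 thread(s)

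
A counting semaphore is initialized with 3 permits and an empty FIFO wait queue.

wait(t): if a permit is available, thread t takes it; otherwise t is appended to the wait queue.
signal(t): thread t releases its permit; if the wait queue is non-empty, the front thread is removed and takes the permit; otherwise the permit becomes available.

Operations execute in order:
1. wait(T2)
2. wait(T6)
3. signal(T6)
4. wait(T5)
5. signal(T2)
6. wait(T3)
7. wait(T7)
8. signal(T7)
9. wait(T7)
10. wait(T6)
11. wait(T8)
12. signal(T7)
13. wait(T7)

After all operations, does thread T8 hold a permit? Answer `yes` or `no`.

Answer: no

Derivation:
Step 1: wait(T2) -> count=2 queue=[] holders={T2}
Step 2: wait(T6) -> count=1 queue=[] holders={T2,T6}
Step 3: signal(T6) -> count=2 queue=[] holders={T2}
Step 4: wait(T5) -> count=1 queue=[] holders={T2,T5}
Step 5: signal(T2) -> count=2 queue=[] holders={T5}
Step 6: wait(T3) -> count=1 queue=[] holders={T3,T5}
Step 7: wait(T7) -> count=0 queue=[] holders={T3,T5,T7}
Step 8: signal(T7) -> count=1 queue=[] holders={T3,T5}
Step 9: wait(T7) -> count=0 queue=[] holders={T3,T5,T7}
Step 10: wait(T6) -> count=0 queue=[T6] holders={T3,T5,T7}
Step 11: wait(T8) -> count=0 queue=[T6,T8] holders={T3,T5,T7}
Step 12: signal(T7) -> count=0 queue=[T8] holders={T3,T5,T6}
Step 13: wait(T7) -> count=0 queue=[T8,T7] holders={T3,T5,T6}
Final holders: {T3,T5,T6} -> T8 not in holders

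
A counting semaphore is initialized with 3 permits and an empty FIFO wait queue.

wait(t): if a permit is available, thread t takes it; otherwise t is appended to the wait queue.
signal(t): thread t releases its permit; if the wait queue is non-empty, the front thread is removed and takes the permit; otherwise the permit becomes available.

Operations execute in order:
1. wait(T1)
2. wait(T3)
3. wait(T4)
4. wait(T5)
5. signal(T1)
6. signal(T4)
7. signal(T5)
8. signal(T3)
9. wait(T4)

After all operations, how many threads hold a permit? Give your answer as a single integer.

Answer: 1

Derivation:
Step 1: wait(T1) -> count=2 queue=[] holders={T1}
Step 2: wait(T3) -> count=1 queue=[] holders={T1,T3}
Step 3: wait(T4) -> count=0 queue=[] holders={T1,T3,T4}
Step 4: wait(T5) -> count=0 queue=[T5] holders={T1,T3,T4}
Step 5: signal(T1) -> count=0 queue=[] holders={T3,T4,T5}
Step 6: signal(T4) -> count=1 queue=[] holders={T3,T5}
Step 7: signal(T5) -> count=2 queue=[] holders={T3}
Step 8: signal(T3) -> count=3 queue=[] holders={none}
Step 9: wait(T4) -> count=2 queue=[] holders={T4}
Final holders: {T4} -> 1 thread(s)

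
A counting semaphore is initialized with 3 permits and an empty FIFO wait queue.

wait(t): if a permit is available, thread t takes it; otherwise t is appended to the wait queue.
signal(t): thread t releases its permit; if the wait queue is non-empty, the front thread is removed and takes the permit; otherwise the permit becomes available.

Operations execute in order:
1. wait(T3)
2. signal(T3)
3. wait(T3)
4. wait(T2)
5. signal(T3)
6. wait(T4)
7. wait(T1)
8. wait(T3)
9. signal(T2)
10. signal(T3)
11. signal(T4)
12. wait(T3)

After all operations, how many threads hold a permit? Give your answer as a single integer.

Answer: 2

Derivation:
Step 1: wait(T3) -> count=2 queue=[] holders={T3}
Step 2: signal(T3) -> count=3 queue=[] holders={none}
Step 3: wait(T3) -> count=2 queue=[] holders={T3}
Step 4: wait(T2) -> count=1 queue=[] holders={T2,T3}
Step 5: signal(T3) -> count=2 queue=[] holders={T2}
Step 6: wait(T4) -> count=1 queue=[] holders={T2,T4}
Step 7: wait(T1) -> count=0 queue=[] holders={T1,T2,T4}
Step 8: wait(T3) -> count=0 queue=[T3] holders={T1,T2,T4}
Step 9: signal(T2) -> count=0 queue=[] holders={T1,T3,T4}
Step 10: signal(T3) -> count=1 queue=[] holders={T1,T4}
Step 11: signal(T4) -> count=2 queue=[] holders={T1}
Step 12: wait(T3) -> count=1 queue=[] holders={T1,T3}
Final holders: {T1,T3} -> 2 thread(s)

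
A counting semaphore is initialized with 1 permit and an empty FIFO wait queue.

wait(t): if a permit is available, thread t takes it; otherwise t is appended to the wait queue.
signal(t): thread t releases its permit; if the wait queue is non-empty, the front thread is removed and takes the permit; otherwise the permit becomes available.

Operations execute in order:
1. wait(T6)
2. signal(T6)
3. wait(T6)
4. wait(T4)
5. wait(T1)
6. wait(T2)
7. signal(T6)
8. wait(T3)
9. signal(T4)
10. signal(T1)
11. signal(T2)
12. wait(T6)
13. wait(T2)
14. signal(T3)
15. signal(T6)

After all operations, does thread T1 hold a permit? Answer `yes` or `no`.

Answer: no

Derivation:
Step 1: wait(T6) -> count=0 queue=[] holders={T6}
Step 2: signal(T6) -> count=1 queue=[] holders={none}
Step 3: wait(T6) -> count=0 queue=[] holders={T6}
Step 4: wait(T4) -> count=0 queue=[T4] holders={T6}
Step 5: wait(T1) -> count=0 queue=[T4,T1] holders={T6}
Step 6: wait(T2) -> count=0 queue=[T4,T1,T2] holders={T6}
Step 7: signal(T6) -> count=0 queue=[T1,T2] holders={T4}
Step 8: wait(T3) -> count=0 queue=[T1,T2,T3] holders={T4}
Step 9: signal(T4) -> count=0 queue=[T2,T3] holders={T1}
Step 10: signal(T1) -> count=0 queue=[T3] holders={T2}
Step 11: signal(T2) -> count=0 queue=[] holders={T3}
Step 12: wait(T6) -> count=0 queue=[T6] holders={T3}
Step 13: wait(T2) -> count=0 queue=[T6,T2] holders={T3}
Step 14: signal(T3) -> count=0 queue=[T2] holders={T6}
Step 15: signal(T6) -> count=0 queue=[] holders={T2}
Final holders: {T2} -> T1 not in holders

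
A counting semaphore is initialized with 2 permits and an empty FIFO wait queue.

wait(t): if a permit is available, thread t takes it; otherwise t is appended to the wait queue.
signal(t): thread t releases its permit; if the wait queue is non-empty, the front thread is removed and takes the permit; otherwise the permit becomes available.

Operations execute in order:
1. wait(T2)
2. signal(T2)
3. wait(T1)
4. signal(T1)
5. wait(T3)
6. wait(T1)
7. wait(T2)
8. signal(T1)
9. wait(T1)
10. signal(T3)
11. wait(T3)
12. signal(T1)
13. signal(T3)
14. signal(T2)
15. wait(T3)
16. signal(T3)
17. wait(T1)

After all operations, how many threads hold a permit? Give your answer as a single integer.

Step 1: wait(T2) -> count=1 queue=[] holders={T2}
Step 2: signal(T2) -> count=2 queue=[] holders={none}
Step 3: wait(T1) -> count=1 queue=[] holders={T1}
Step 4: signal(T1) -> count=2 queue=[] holders={none}
Step 5: wait(T3) -> count=1 queue=[] holders={T3}
Step 6: wait(T1) -> count=0 queue=[] holders={T1,T3}
Step 7: wait(T2) -> count=0 queue=[T2] holders={T1,T3}
Step 8: signal(T1) -> count=0 queue=[] holders={T2,T3}
Step 9: wait(T1) -> count=0 queue=[T1] holders={T2,T3}
Step 10: signal(T3) -> count=0 queue=[] holders={T1,T2}
Step 11: wait(T3) -> count=0 queue=[T3] holders={T1,T2}
Step 12: signal(T1) -> count=0 queue=[] holders={T2,T3}
Step 13: signal(T3) -> count=1 queue=[] holders={T2}
Step 14: signal(T2) -> count=2 queue=[] holders={none}
Step 15: wait(T3) -> count=1 queue=[] holders={T3}
Step 16: signal(T3) -> count=2 queue=[] holders={none}
Step 17: wait(T1) -> count=1 queue=[] holders={T1}
Final holders: {T1} -> 1 thread(s)

Answer: 1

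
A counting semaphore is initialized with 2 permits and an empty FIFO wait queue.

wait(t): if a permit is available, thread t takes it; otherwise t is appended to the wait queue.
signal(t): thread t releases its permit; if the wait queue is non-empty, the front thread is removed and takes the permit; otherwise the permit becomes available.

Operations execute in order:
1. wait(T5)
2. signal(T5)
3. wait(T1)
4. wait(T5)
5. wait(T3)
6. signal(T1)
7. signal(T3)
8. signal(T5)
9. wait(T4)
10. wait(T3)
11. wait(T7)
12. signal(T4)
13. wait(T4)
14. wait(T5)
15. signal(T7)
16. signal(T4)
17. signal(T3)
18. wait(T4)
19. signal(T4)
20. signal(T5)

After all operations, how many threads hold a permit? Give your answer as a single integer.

Answer: 0

Derivation:
Step 1: wait(T5) -> count=1 queue=[] holders={T5}
Step 2: signal(T5) -> count=2 queue=[] holders={none}
Step 3: wait(T1) -> count=1 queue=[] holders={T1}
Step 4: wait(T5) -> count=0 queue=[] holders={T1,T5}
Step 5: wait(T3) -> count=0 queue=[T3] holders={T1,T5}
Step 6: signal(T1) -> count=0 queue=[] holders={T3,T5}
Step 7: signal(T3) -> count=1 queue=[] holders={T5}
Step 8: signal(T5) -> count=2 queue=[] holders={none}
Step 9: wait(T4) -> count=1 queue=[] holders={T4}
Step 10: wait(T3) -> count=0 queue=[] holders={T3,T4}
Step 11: wait(T7) -> count=0 queue=[T7] holders={T3,T4}
Step 12: signal(T4) -> count=0 queue=[] holders={T3,T7}
Step 13: wait(T4) -> count=0 queue=[T4] holders={T3,T7}
Step 14: wait(T5) -> count=0 queue=[T4,T5] holders={T3,T7}
Step 15: signal(T7) -> count=0 queue=[T5] holders={T3,T4}
Step 16: signal(T4) -> count=0 queue=[] holders={T3,T5}
Step 17: signal(T3) -> count=1 queue=[] holders={T5}
Step 18: wait(T4) -> count=0 queue=[] holders={T4,T5}
Step 19: signal(T4) -> count=1 queue=[] holders={T5}
Step 20: signal(T5) -> count=2 queue=[] holders={none}
Final holders: {none} -> 0 thread(s)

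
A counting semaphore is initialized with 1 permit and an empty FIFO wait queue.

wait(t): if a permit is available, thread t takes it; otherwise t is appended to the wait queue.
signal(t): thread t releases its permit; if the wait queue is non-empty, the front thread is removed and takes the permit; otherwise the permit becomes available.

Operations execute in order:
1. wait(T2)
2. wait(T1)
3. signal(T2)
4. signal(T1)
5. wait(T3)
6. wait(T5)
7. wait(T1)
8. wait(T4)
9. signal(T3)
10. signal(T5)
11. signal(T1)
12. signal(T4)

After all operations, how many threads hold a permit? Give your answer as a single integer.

Answer: 0

Derivation:
Step 1: wait(T2) -> count=0 queue=[] holders={T2}
Step 2: wait(T1) -> count=0 queue=[T1] holders={T2}
Step 3: signal(T2) -> count=0 queue=[] holders={T1}
Step 4: signal(T1) -> count=1 queue=[] holders={none}
Step 5: wait(T3) -> count=0 queue=[] holders={T3}
Step 6: wait(T5) -> count=0 queue=[T5] holders={T3}
Step 7: wait(T1) -> count=0 queue=[T5,T1] holders={T3}
Step 8: wait(T4) -> count=0 queue=[T5,T1,T4] holders={T3}
Step 9: signal(T3) -> count=0 queue=[T1,T4] holders={T5}
Step 10: signal(T5) -> count=0 queue=[T4] holders={T1}
Step 11: signal(T1) -> count=0 queue=[] holders={T4}
Step 12: signal(T4) -> count=1 queue=[] holders={none}
Final holders: {none} -> 0 thread(s)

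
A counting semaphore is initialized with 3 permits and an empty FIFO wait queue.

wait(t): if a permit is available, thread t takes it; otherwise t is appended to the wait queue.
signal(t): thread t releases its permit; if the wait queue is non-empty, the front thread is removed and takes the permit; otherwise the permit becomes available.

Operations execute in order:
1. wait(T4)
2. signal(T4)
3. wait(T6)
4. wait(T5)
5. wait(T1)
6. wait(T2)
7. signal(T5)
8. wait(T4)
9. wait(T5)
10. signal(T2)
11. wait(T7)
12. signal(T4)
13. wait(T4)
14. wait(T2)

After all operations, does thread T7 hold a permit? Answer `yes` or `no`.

Answer: no

Derivation:
Step 1: wait(T4) -> count=2 queue=[] holders={T4}
Step 2: signal(T4) -> count=3 queue=[] holders={none}
Step 3: wait(T6) -> count=2 queue=[] holders={T6}
Step 4: wait(T5) -> count=1 queue=[] holders={T5,T6}
Step 5: wait(T1) -> count=0 queue=[] holders={T1,T5,T6}
Step 6: wait(T2) -> count=0 queue=[T2] holders={T1,T5,T6}
Step 7: signal(T5) -> count=0 queue=[] holders={T1,T2,T6}
Step 8: wait(T4) -> count=0 queue=[T4] holders={T1,T2,T6}
Step 9: wait(T5) -> count=0 queue=[T4,T5] holders={T1,T2,T6}
Step 10: signal(T2) -> count=0 queue=[T5] holders={T1,T4,T6}
Step 11: wait(T7) -> count=0 queue=[T5,T7] holders={T1,T4,T6}
Step 12: signal(T4) -> count=0 queue=[T7] holders={T1,T5,T6}
Step 13: wait(T4) -> count=0 queue=[T7,T4] holders={T1,T5,T6}
Step 14: wait(T2) -> count=0 queue=[T7,T4,T2] holders={T1,T5,T6}
Final holders: {T1,T5,T6} -> T7 not in holders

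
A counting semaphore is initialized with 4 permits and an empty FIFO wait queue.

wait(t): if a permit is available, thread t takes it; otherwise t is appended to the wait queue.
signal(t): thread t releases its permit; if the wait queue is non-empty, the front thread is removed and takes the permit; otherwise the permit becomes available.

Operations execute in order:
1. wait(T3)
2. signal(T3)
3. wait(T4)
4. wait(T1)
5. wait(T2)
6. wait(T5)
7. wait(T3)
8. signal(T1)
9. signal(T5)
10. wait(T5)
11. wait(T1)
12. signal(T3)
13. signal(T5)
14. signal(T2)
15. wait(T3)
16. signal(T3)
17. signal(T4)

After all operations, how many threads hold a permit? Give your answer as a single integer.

Step 1: wait(T3) -> count=3 queue=[] holders={T3}
Step 2: signal(T3) -> count=4 queue=[] holders={none}
Step 3: wait(T4) -> count=3 queue=[] holders={T4}
Step 4: wait(T1) -> count=2 queue=[] holders={T1,T4}
Step 5: wait(T2) -> count=1 queue=[] holders={T1,T2,T4}
Step 6: wait(T5) -> count=0 queue=[] holders={T1,T2,T4,T5}
Step 7: wait(T3) -> count=0 queue=[T3] holders={T1,T2,T4,T5}
Step 8: signal(T1) -> count=0 queue=[] holders={T2,T3,T4,T5}
Step 9: signal(T5) -> count=1 queue=[] holders={T2,T3,T4}
Step 10: wait(T5) -> count=0 queue=[] holders={T2,T3,T4,T5}
Step 11: wait(T1) -> count=0 queue=[T1] holders={T2,T3,T4,T5}
Step 12: signal(T3) -> count=0 queue=[] holders={T1,T2,T4,T5}
Step 13: signal(T5) -> count=1 queue=[] holders={T1,T2,T4}
Step 14: signal(T2) -> count=2 queue=[] holders={T1,T4}
Step 15: wait(T3) -> count=1 queue=[] holders={T1,T3,T4}
Step 16: signal(T3) -> count=2 queue=[] holders={T1,T4}
Step 17: signal(T4) -> count=3 queue=[] holders={T1}
Final holders: {T1} -> 1 thread(s)

Answer: 1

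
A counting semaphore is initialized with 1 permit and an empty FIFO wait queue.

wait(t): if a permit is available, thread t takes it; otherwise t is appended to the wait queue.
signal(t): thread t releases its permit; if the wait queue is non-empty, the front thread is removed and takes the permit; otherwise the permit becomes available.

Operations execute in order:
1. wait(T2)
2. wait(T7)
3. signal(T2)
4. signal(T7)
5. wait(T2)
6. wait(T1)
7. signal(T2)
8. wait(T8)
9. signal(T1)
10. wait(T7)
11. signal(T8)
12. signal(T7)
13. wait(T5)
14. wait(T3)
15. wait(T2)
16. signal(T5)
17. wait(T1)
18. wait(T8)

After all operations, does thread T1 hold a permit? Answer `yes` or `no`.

Step 1: wait(T2) -> count=0 queue=[] holders={T2}
Step 2: wait(T7) -> count=0 queue=[T7] holders={T2}
Step 3: signal(T2) -> count=0 queue=[] holders={T7}
Step 4: signal(T7) -> count=1 queue=[] holders={none}
Step 5: wait(T2) -> count=0 queue=[] holders={T2}
Step 6: wait(T1) -> count=0 queue=[T1] holders={T2}
Step 7: signal(T2) -> count=0 queue=[] holders={T1}
Step 8: wait(T8) -> count=0 queue=[T8] holders={T1}
Step 9: signal(T1) -> count=0 queue=[] holders={T8}
Step 10: wait(T7) -> count=0 queue=[T7] holders={T8}
Step 11: signal(T8) -> count=0 queue=[] holders={T7}
Step 12: signal(T7) -> count=1 queue=[] holders={none}
Step 13: wait(T5) -> count=0 queue=[] holders={T5}
Step 14: wait(T3) -> count=0 queue=[T3] holders={T5}
Step 15: wait(T2) -> count=0 queue=[T3,T2] holders={T5}
Step 16: signal(T5) -> count=0 queue=[T2] holders={T3}
Step 17: wait(T1) -> count=0 queue=[T2,T1] holders={T3}
Step 18: wait(T8) -> count=0 queue=[T2,T1,T8] holders={T3}
Final holders: {T3} -> T1 not in holders

Answer: no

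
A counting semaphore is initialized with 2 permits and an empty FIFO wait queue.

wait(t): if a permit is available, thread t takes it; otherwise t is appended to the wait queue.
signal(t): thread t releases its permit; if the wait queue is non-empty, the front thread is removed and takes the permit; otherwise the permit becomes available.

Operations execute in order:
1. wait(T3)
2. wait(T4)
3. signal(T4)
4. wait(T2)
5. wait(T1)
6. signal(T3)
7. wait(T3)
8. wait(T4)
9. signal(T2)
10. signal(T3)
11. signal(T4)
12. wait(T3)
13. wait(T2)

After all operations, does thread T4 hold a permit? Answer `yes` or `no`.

Step 1: wait(T3) -> count=1 queue=[] holders={T3}
Step 2: wait(T4) -> count=0 queue=[] holders={T3,T4}
Step 3: signal(T4) -> count=1 queue=[] holders={T3}
Step 4: wait(T2) -> count=0 queue=[] holders={T2,T3}
Step 5: wait(T1) -> count=0 queue=[T1] holders={T2,T3}
Step 6: signal(T3) -> count=0 queue=[] holders={T1,T2}
Step 7: wait(T3) -> count=0 queue=[T3] holders={T1,T2}
Step 8: wait(T4) -> count=0 queue=[T3,T4] holders={T1,T2}
Step 9: signal(T2) -> count=0 queue=[T4] holders={T1,T3}
Step 10: signal(T3) -> count=0 queue=[] holders={T1,T4}
Step 11: signal(T4) -> count=1 queue=[] holders={T1}
Step 12: wait(T3) -> count=0 queue=[] holders={T1,T3}
Step 13: wait(T2) -> count=0 queue=[T2] holders={T1,T3}
Final holders: {T1,T3} -> T4 not in holders

Answer: no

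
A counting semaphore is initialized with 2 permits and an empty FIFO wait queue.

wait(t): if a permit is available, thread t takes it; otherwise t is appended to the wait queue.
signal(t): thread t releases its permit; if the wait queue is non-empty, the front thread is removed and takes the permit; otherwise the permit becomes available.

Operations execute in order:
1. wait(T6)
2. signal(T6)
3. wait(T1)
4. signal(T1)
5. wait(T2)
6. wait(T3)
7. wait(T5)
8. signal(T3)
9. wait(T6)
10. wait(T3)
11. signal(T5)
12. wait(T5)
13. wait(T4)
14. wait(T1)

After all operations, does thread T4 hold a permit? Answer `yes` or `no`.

Step 1: wait(T6) -> count=1 queue=[] holders={T6}
Step 2: signal(T6) -> count=2 queue=[] holders={none}
Step 3: wait(T1) -> count=1 queue=[] holders={T1}
Step 4: signal(T1) -> count=2 queue=[] holders={none}
Step 5: wait(T2) -> count=1 queue=[] holders={T2}
Step 6: wait(T3) -> count=0 queue=[] holders={T2,T3}
Step 7: wait(T5) -> count=0 queue=[T5] holders={T2,T3}
Step 8: signal(T3) -> count=0 queue=[] holders={T2,T5}
Step 9: wait(T6) -> count=0 queue=[T6] holders={T2,T5}
Step 10: wait(T3) -> count=0 queue=[T6,T3] holders={T2,T5}
Step 11: signal(T5) -> count=0 queue=[T3] holders={T2,T6}
Step 12: wait(T5) -> count=0 queue=[T3,T5] holders={T2,T6}
Step 13: wait(T4) -> count=0 queue=[T3,T5,T4] holders={T2,T6}
Step 14: wait(T1) -> count=0 queue=[T3,T5,T4,T1] holders={T2,T6}
Final holders: {T2,T6} -> T4 not in holders

Answer: no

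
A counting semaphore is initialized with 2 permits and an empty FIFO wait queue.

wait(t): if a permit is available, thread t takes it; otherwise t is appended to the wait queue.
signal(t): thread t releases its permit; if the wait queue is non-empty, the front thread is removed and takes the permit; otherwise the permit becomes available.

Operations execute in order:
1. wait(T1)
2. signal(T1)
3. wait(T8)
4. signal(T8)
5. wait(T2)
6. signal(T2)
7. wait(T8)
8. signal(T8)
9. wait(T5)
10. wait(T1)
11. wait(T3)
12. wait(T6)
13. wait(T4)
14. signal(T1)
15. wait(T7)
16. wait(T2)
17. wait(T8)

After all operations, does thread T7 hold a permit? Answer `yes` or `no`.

Step 1: wait(T1) -> count=1 queue=[] holders={T1}
Step 2: signal(T1) -> count=2 queue=[] holders={none}
Step 3: wait(T8) -> count=1 queue=[] holders={T8}
Step 4: signal(T8) -> count=2 queue=[] holders={none}
Step 5: wait(T2) -> count=1 queue=[] holders={T2}
Step 6: signal(T2) -> count=2 queue=[] holders={none}
Step 7: wait(T8) -> count=1 queue=[] holders={T8}
Step 8: signal(T8) -> count=2 queue=[] holders={none}
Step 9: wait(T5) -> count=1 queue=[] holders={T5}
Step 10: wait(T1) -> count=0 queue=[] holders={T1,T5}
Step 11: wait(T3) -> count=0 queue=[T3] holders={T1,T5}
Step 12: wait(T6) -> count=0 queue=[T3,T6] holders={T1,T5}
Step 13: wait(T4) -> count=0 queue=[T3,T6,T4] holders={T1,T5}
Step 14: signal(T1) -> count=0 queue=[T6,T4] holders={T3,T5}
Step 15: wait(T7) -> count=0 queue=[T6,T4,T7] holders={T3,T5}
Step 16: wait(T2) -> count=0 queue=[T6,T4,T7,T2] holders={T3,T5}
Step 17: wait(T8) -> count=0 queue=[T6,T4,T7,T2,T8] holders={T3,T5}
Final holders: {T3,T5} -> T7 not in holders

Answer: no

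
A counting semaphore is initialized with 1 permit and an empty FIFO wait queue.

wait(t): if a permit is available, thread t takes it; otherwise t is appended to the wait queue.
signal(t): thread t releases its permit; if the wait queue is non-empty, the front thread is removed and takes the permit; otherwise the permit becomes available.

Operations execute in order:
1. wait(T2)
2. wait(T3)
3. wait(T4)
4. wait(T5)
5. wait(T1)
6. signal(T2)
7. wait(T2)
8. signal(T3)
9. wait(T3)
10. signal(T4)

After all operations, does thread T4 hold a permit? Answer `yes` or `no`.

Step 1: wait(T2) -> count=0 queue=[] holders={T2}
Step 2: wait(T3) -> count=0 queue=[T3] holders={T2}
Step 3: wait(T4) -> count=0 queue=[T3,T4] holders={T2}
Step 4: wait(T5) -> count=0 queue=[T3,T4,T5] holders={T2}
Step 5: wait(T1) -> count=0 queue=[T3,T4,T5,T1] holders={T2}
Step 6: signal(T2) -> count=0 queue=[T4,T5,T1] holders={T3}
Step 7: wait(T2) -> count=0 queue=[T4,T5,T1,T2] holders={T3}
Step 8: signal(T3) -> count=0 queue=[T5,T1,T2] holders={T4}
Step 9: wait(T3) -> count=0 queue=[T5,T1,T2,T3] holders={T4}
Step 10: signal(T4) -> count=0 queue=[T1,T2,T3] holders={T5}
Final holders: {T5} -> T4 not in holders

Answer: no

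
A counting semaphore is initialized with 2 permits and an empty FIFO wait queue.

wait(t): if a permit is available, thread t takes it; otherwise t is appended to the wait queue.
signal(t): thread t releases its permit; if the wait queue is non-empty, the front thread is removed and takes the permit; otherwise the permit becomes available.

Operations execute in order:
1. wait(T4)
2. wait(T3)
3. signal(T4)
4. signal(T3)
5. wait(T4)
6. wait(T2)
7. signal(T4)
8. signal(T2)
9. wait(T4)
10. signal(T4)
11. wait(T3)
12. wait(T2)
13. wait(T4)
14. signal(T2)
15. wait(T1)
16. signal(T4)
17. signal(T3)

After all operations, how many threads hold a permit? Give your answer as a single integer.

Answer: 1

Derivation:
Step 1: wait(T4) -> count=1 queue=[] holders={T4}
Step 2: wait(T3) -> count=0 queue=[] holders={T3,T4}
Step 3: signal(T4) -> count=1 queue=[] holders={T3}
Step 4: signal(T3) -> count=2 queue=[] holders={none}
Step 5: wait(T4) -> count=1 queue=[] holders={T4}
Step 6: wait(T2) -> count=0 queue=[] holders={T2,T4}
Step 7: signal(T4) -> count=1 queue=[] holders={T2}
Step 8: signal(T2) -> count=2 queue=[] holders={none}
Step 9: wait(T4) -> count=1 queue=[] holders={T4}
Step 10: signal(T4) -> count=2 queue=[] holders={none}
Step 11: wait(T3) -> count=1 queue=[] holders={T3}
Step 12: wait(T2) -> count=0 queue=[] holders={T2,T3}
Step 13: wait(T4) -> count=0 queue=[T4] holders={T2,T3}
Step 14: signal(T2) -> count=0 queue=[] holders={T3,T4}
Step 15: wait(T1) -> count=0 queue=[T1] holders={T3,T4}
Step 16: signal(T4) -> count=0 queue=[] holders={T1,T3}
Step 17: signal(T3) -> count=1 queue=[] holders={T1}
Final holders: {T1} -> 1 thread(s)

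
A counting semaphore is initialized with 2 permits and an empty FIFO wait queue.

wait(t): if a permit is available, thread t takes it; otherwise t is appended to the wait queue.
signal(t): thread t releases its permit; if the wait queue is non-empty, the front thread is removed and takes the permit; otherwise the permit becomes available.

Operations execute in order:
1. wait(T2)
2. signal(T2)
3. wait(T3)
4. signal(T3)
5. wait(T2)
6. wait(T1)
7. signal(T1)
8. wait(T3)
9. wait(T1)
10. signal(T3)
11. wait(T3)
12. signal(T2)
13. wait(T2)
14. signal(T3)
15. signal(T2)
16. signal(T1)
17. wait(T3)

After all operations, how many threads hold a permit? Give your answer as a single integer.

Step 1: wait(T2) -> count=1 queue=[] holders={T2}
Step 2: signal(T2) -> count=2 queue=[] holders={none}
Step 3: wait(T3) -> count=1 queue=[] holders={T3}
Step 4: signal(T3) -> count=2 queue=[] holders={none}
Step 5: wait(T2) -> count=1 queue=[] holders={T2}
Step 6: wait(T1) -> count=0 queue=[] holders={T1,T2}
Step 7: signal(T1) -> count=1 queue=[] holders={T2}
Step 8: wait(T3) -> count=0 queue=[] holders={T2,T3}
Step 9: wait(T1) -> count=0 queue=[T1] holders={T2,T3}
Step 10: signal(T3) -> count=0 queue=[] holders={T1,T2}
Step 11: wait(T3) -> count=0 queue=[T3] holders={T1,T2}
Step 12: signal(T2) -> count=0 queue=[] holders={T1,T3}
Step 13: wait(T2) -> count=0 queue=[T2] holders={T1,T3}
Step 14: signal(T3) -> count=0 queue=[] holders={T1,T2}
Step 15: signal(T2) -> count=1 queue=[] holders={T1}
Step 16: signal(T1) -> count=2 queue=[] holders={none}
Step 17: wait(T3) -> count=1 queue=[] holders={T3}
Final holders: {T3} -> 1 thread(s)

Answer: 1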